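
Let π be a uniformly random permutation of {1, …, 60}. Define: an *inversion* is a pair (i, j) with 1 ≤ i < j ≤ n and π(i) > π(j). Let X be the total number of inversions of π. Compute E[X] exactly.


Write X = Σ X_I over the C(60, 2) = 1770 pairs i < j, with X_I the indicator of one inversion.
There are 1770 indicators.
For each fixed pair i < j, the values π(i) and π(j) are two distinct elements of {1, …, 60} in uniformly random order; by symmetry P[π(i) > π(j)] = 1/2.
By linearity: E[X] = 1770 · (1/2) = C(60, 2) · (1/2) = 1770/2 = 885 ≈ 885.0000.

E[X] = 885 = 885.0000.


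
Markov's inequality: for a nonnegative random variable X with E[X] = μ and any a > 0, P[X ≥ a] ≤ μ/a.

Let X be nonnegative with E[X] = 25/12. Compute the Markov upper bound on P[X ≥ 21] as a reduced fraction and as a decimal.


μ = E[X] = 25/12, a = 21.
Markov: P[X ≥ 21] ≤ μ/a = (25/12)/21 = 25/252.
Numerically: ≈ 0.099.
(Since a = 21 > μ = 2.083, the bound 25/252 is < 1 and informative.)

P[X ≥ 21] ≤ 25/252 ≈ 0.099.


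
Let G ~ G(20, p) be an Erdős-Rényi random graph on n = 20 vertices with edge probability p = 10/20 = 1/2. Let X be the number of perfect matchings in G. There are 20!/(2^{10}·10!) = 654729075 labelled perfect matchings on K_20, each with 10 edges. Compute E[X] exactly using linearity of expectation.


K_20 has 20!/(2^{10}·10!) = 654729075 labelled perfect matchings.
For each such perfect matching H, let X_H = 1 if all 10 edges of H are present in G. Then P[X_H = 1] = p^{10} = (1/2)^{10} = 1/1024.
By linearity of expectation: E[X] = Σ_H E[X_H] = 654729075 · p^{10} = 654729075 · 1/1024 = 654729075/1024.
Numerically: E[X] ≈ 639384.

E[X] = 654729075 · (1/2)^{10} = 654729075/1024 ≈ 639384.


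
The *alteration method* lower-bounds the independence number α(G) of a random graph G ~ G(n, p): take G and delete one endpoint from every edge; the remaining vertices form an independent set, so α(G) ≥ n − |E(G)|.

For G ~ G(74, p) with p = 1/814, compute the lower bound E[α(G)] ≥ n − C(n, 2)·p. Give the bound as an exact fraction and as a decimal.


E[|E(G)|] = C(74, 2)·p = 2701 · (1/814) = 73/22.
E[α(G)] ≥ n − E[|E(G)|] = 74 − 73/22 = 1555/22.
Numerically: ≈ 70.681818.
(This is only a lower bound; the true E[α(G)] may be larger.)

E[α(G)] ≥ 1555/22 ≈ 70.681818.


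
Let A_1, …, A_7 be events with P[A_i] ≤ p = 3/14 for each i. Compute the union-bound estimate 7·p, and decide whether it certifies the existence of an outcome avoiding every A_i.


Union bound: P[∪_{i=1}^{7} A_i] ≤ Σ_i P[A_i] ≤ 7·p = 7·(3/14) = 3/2.
Numerically: 3/2 ≈ 1.5000.
Is 3/2 < 1? NO.
Since the bound 3/2 is ≥ 1, the union bound is uninformative here; it does NOT by itself certify existence.

7·p = 3/2 ≈ 1.5000; existence NOT certified by the union bound.


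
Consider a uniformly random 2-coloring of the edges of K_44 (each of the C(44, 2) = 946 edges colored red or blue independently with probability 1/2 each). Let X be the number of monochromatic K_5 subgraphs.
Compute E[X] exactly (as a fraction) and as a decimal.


Let X = Σ_S X_S over the C(44, 5) = 1086008 subsets S of size 5, where X_S = 1 if the K_5 on S is monochromatic.
For a fixed S, the K_5 on S has C(5, 2) = 10 edges. P[all 10 edges red] = (1/2)^10, and likewise for blue, so P[monochromatic] = 2·(1/2)^10 = 2^{1 − 10} = 1/512.
By linearity of expectation: E[X] = C(44, 5) · 2^{1 − 10} = 1086008 · 1/512 = 135751/64.
Numerically: E[X] ≈ 2121.109.

E[X] = C(44,5)·2^(1−C(5,2)) = 135751/64 ≈ 2121.109.


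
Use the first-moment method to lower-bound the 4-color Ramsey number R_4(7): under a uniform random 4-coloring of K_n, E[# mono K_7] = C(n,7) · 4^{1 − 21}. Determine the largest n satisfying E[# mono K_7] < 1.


We need C(n, 7) · 4^{1 − 21} < 1, i.e. C(n, 7) < 4^{21 − 1} = 1099511627776.
Check values of n near the boundary:
  n = 179: C(179, 7) = 1037437234460; 1037437234460 < 1099511627776? YES
  n = 180: C(180, 7) = 1079414463600; 1079414463600 < 1099511627776? YES
  n = 181: C(181, 7) = 1122839183400; 1122839183400 < 1099511627776? NO
  n = 182: C(182, 7) = 1167752750736; 1167752750736 < 1099511627776? NO
The largest n with C(n, 7) < 1099511627776 is n = 180 (where E[X] = 67463403975/68719476736 ≈ 0.981722). Hence R_4(7) > 180, i.e. R_4(7) ≥ 181.

Largest n = 180; hence R_4(7) > 180.


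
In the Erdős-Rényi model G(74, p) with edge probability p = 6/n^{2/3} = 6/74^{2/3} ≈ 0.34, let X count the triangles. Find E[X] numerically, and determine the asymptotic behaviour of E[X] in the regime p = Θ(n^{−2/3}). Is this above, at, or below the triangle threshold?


Number of potential triangles: C(74, 3) = 64824.
Each occurs with probability p³ ≈ (0.34)³ ≈ 3.94449e-02.
By linearity: E[X] = C(74, 3)·p³ ≈ 64824 · 3.94449e-02 ≈ 2556.973.
Since α = 2/3 < 1, p = c/n^{2/3} ≫ 1/n is above the triangle threshold p ~ 1/n. Asymptotically E[X] ~ (c³/6)·n^{3(1−α)} = (6³/6)·n^{1} → ∞; triangles are abundant w.h.p.

E[X] ≈ 2556.973; in regime p = Θ(1/n^{2/3}) E[X] diverges (above the triangle threshold p ~ 1/n).


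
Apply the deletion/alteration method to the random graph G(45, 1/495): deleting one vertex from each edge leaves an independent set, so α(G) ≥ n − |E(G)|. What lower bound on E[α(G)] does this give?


E[|E(G)|] = C(45, 2)·p = 990 · (1/495) = 2.
E[α(G)] ≥ n − E[|E(G)|] = 45 − 2 = 43.
Numerically: ≈ 43.0000.
(This is only a lower bound; the true E[α(G)] may be larger.)

E[α(G)] ≥ 43 ≈ 43.0000.


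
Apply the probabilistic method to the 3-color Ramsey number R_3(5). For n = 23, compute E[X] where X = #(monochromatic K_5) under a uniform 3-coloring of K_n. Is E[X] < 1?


E[X] = C(23, 5) · 3^{1 − 10} = 33649 · 3^{−9} = 33649/19683.
As a reduced fraction: E[X] = 33649/19683 ≈ 1.709546.
Is E[X] < 1? NO.
Since E[X] ≥ 1, the first-moment bound is inconclusive at n = 23; it does NOT by itself certify R_3(5) > 23.

E[X] = 33649/19683 ≈ 1.709546; E[X] ≥ 1; first-moment method inconclusive here.


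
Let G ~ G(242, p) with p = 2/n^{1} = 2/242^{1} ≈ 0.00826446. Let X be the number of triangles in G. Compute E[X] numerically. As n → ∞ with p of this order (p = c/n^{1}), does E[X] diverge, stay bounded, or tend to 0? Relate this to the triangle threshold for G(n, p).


Number of potential triangles: C(242, 3) = 2332880.
Each occurs with probability p³ ≈ (0.00826446)³ ≈ 5.64473930e-07.
By linearity: E[X] = C(242, 3)·p³ ≈ 2332880 · 5.64473930e-07 ≈ 1.316850.
Here α = 1, so p = 2/n is exactly at the triangle threshold p ~ 1/n. Asymptotically E[X] → c³/6 = 2³/6 = 4/3 ≈ 1.333333, a bounded constant. In this regime the triangle count is asymptotically Poisson(c³/6).

E[X] ≈ 1.316850; in regime p = Θ(1/n^{1}) E[X] stays bounded (at the triangle threshold p ~ 1/n).


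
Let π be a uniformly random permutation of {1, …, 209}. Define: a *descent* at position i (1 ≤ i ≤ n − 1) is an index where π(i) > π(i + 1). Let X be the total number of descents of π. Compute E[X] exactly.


Write X = Σ X_I over i = 1, …, 208, with X_I the indicator of one descent.
There are 208 indicators.
For each fixed i, the pair (π(i), π(i+1)) is a uniformly random ordered pair of distinct values from {1, …, 209}; by symmetry P[π(i) > π(i+1)] = 1/2.
By linearity: E[X] = 208 · (1/2) = (209 − 1) · (1/2) = 104 ≈ 104.00000.

E[X] = 104 = 104.00000.


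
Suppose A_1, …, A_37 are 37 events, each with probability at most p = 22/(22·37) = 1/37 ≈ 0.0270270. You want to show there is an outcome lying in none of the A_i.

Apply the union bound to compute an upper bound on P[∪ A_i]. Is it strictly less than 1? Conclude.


Union bound: P[∪_{i=1}^{37} A_i] ≤ Σ_i P[A_i] ≤ 37·p = 37·(1/37) = 1.
Numerically: 1 ≈ 1.0000000.
Is 1 < 1? NO.
Since the bound 1 is ≥ 1, the union bound is uninformative here; it does NOT by itself certify existence.

37·p = 1 ≈ 1.0000000; existence NOT certified by the union bound.


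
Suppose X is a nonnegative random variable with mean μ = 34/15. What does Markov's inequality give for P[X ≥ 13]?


μ = E[X] = 34/15, a = 13.
Markov: P[X ≥ 13] ≤ μ/a = (34/15)/13 = 34/195.
Numerically: ≈ 0.174.
(Since a = 13 > μ = 2.267, the bound 34/195 is < 1 and informative.)

P[X ≥ 13] ≤ 34/195 ≈ 0.174.


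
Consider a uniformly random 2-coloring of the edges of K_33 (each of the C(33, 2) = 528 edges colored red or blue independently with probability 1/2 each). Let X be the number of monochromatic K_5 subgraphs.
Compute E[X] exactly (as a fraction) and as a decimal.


Let X = Σ_S X_S over the C(33, 5) = 237336 subsets S of size 5, where X_S = 1 if the K_5 on S is monochromatic.
For a fixed S, the K_5 on S has C(5, 2) = 10 edges. P[all 10 edges red] = (1/2)^10, and likewise for blue, so P[monochromatic] = 2·(1/2)^10 = 2^{1 − 10} = 1/512.
By linearity: E[X] = C(33, 5) · 2^{1 − 10} = 237336 · 1/512 = 29667/64.
Numerically: E[X] ≈ 463.547.

E[X] = C(33,5)·2^(1−C(5,2)) = 29667/64 ≈ 463.547.


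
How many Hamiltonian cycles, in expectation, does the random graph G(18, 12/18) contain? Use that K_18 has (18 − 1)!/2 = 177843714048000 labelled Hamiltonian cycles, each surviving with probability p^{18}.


K_18 has (18 − 1)!/2 = 177843714048000 labelled Hamiltonian cycles.
For each such Hamiltonian cycle H, let X_H = 1 if all 18 edges of H are present in G. Then P[X_H = 1] = p^{18} = (2/3)^{18} = 262144/387420489.
By linearity: E[X] = Σ_H E[X_H] = 177843714048000 · p^{18} = 177843714048000 · 262144/387420489 = 63951526166528000/531441.
Numerically: E[X] ≈ 1.2e+11.

E[X] = 177843714048000 · (2/3)^{18} = 63951526166528000/531441 ≈ 1.2e+11.


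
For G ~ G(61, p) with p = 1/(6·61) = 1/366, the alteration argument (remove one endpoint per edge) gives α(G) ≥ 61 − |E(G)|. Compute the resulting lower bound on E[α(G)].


E[|E(G)|] = C(61, 2)·p = 1830 · (1/366) = 5.
E[α(G)] ≥ n − E[|E(G)|] = 61 − 5 = 56.
Numerically: ≈ 56.0000.
(This is only a lower bound; the true E[α(G)] may be larger.)

E[α(G)] ≥ 56 ≈ 56.0000.


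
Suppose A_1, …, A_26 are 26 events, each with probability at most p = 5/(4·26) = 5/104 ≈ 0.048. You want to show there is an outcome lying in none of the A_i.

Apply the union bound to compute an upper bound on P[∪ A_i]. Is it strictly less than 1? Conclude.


Union bound: P[∪_{i=1}^{26} A_i] ≤ Σ_i P[A_i] ≤ 26·p = 26·(5/104) = 5/4.
Numerically: 5/4 ≈ 1.250.
Is 5/4 < 1? NO.
Since the bound 5/4 is ≥ 1, the union bound is uninformative here; it does NOT by itself certify existence.

26·p = 5/4 ≈ 1.250; existence NOT certified by the union bound.


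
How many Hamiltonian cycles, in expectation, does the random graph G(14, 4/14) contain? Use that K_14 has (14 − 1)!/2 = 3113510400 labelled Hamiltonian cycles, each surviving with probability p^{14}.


K_14 has (14 − 1)!/2 = 3113510400 labelled Hamiltonian cycles.
For each such Hamiltonian cycle H, let X_H = 1 if all 14 edges of H are present in G. Then P[X_H = 1] = p^{14} = (2/7)^{14} = 16384/678223072849.
By linearity of expectation: E[X] = Σ_H E[X_H] = 3113510400 · p^{14} = 3113510400 · 16384/678223072849 = 7287393484800/96889010407.
Numerically: E[X] ≈ 75.2138.

E[X] = 3113510400 · (2/7)^{14} = 7287393484800/96889010407 ≈ 75.2138.


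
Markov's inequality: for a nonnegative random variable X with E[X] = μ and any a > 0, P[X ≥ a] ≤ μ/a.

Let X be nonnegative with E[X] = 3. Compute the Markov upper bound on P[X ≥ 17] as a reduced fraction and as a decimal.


μ = E[X] = 3, a = 17.
Markov: P[X ≥ 17] ≤ μ/a = (3)/17 = 3/17.
Numerically: ≈ 0.1765.
(Since a = 17 > μ = 3.0000, the bound 3/17 is < 1 and informative.)

P[X ≥ 17] ≤ 3/17 ≈ 0.1765.


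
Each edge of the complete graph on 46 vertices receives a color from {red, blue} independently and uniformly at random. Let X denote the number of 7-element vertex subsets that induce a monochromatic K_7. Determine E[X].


Let X = Σ_S X_S over the C(46, 7) = 53524680 subsets S of size 7, where X_S = 1 if the K_7 on S is monochromatic.
For a fixed S, the K_7 on S has C(7, 2) = 21 edges. P[all 21 edges red] = (1/2)^21, and likewise for blue, so P[monochromatic] = 2·(1/2)^21 = 2^{1 − 21} = 1/1048576.
By linearity of expectation: E[X] = C(46, 7) · 2^{1 − 21} = 53524680 · 1/1048576 = 6690585/131072.
Numerically: E[X] ≈ 51.045113.

E[X] = C(46,7)·2^(1−C(7,2)) = 6690585/131072 ≈ 51.045113.


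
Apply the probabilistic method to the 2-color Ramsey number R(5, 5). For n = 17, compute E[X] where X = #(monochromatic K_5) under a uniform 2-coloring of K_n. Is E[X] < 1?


E[X] = C(17, 5) · 2^{1 − 10} = 6188 · 2^{−9} = 6188/512.
As a reduced fraction: E[X] = 1547/128 ≈ 12.085938.
Is E[X] < 1? NO.
Since E[X] ≥ 1, the first-moment bound is inconclusive at n = 17; it does NOT by itself certify R(5, 5) > 17.

E[X] = 1547/128 ≈ 12.085938; E[X] ≥ 1; first-moment method inconclusive here.


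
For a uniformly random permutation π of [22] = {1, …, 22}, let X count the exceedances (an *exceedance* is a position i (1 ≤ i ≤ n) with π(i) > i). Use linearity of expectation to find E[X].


Write X = Σ_{i=1}^{22} X_i, where X_i = 1_{π(i) > i}.
For each fixed i, π(i) is uniform over {1, …, 22} (marginal of a uniform permutation), so P[π(i) > i] = (n − i)/n. Summing: Σ_{i=1}^{22} (n − i)/n = (0 + 1 + … + 21)/22 = 22(22 − 1)/(2·22) = (22 − 1)/2.
Hence E[X] = Σ_{i=1}^{22} (22 − i)/22 = 21/2 ≈ 10.500000.

E[X] = 21/2 = 10.500000.


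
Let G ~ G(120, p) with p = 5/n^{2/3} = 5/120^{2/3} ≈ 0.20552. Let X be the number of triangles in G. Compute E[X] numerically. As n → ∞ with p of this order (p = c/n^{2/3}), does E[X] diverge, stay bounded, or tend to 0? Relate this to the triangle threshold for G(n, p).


Number of potential triangles: C(120, 3) = 280840.
Each occurs with probability p³ ≈ (0.20552)³ ≈ 8.6805556e-03.
By linearity: E[X] = C(120, 3)·p³ ≈ 280840 · 8.6805556e-03 ≈ 2437.84722.
Since α = 2/3 < 1, p = c/n^{2/3} ≫ 1/n is above the triangle threshold p ~ 1/n. Asymptotically E[X] ~ (c³/6)·n^{3(1−α)} = (5³/6)·n^{1} → ∞; triangles are abundant w.h.p.

E[X] ≈ 2437.84722; in regime p = Θ(1/n^{2/3}) E[X] diverges (above the triangle threshold p ~ 1/n).


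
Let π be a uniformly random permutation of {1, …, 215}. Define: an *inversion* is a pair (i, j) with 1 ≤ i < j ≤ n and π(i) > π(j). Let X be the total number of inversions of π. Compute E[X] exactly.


Write X = Σ X_I over the C(215, 2) = 23005 pairs i < j, with X_I the indicator of one inversion.
There are 23005 indicators.
For each fixed pair i < j, the values π(i) and π(j) are two distinct elements of {1, …, 215} in uniformly random order; by symmetry P[π(i) > π(j)] = 1/2.
By linearity: E[X] = 23005 · (1/2) = C(215, 2) · (1/2) = 23005/2 = 23005/2 ≈ 11502.50000.

E[X] = 23005/2 = 11502.50000.


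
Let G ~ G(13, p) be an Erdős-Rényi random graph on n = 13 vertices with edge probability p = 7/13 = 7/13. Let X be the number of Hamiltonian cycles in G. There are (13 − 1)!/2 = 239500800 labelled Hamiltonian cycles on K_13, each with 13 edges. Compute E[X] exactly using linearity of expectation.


K_13 has (13 − 1)!/2 = 239500800 labelled Hamiltonian cycles.
For each such Hamiltonian cycle H, let X_H = 1 if all 13 edges of H are present in G. Then P[X_H = 1] = p^{13} = (7/13)^{13} = 96889010407/302875106592253.
By linearity of expectation: E[X] = Σ_H E[X_H] = 239500800 · p^{13} = 239500800 · 96889010407/302875106592253 = 23204995503684825600/302875106592253.
Numerically: E[X] ≈ 76616.

E[X] = 239500800 · (7/13)^{13} = 23204995503684825600/302875106592253 ≈ 76616.


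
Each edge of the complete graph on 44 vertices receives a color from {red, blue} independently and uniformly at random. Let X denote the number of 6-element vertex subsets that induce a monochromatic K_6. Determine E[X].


Let X = Σ_S X_S over the C(44, 6) = 7059052 subsets S of size 6, where X_S = 1 if the K_6 on S is monochromatic.
For a fixed S, the K_6 on S has C(6, 2) = 15 edges. P[all 15 edges red] = (1/2)^15, and likewise for blue, so P[monochromatic] = 2·(1/2)^15 = 2^{1 − 15} = 1/16384.
By linearity: E[X] = C(44, 6) · 2^{1 − 15} = 7059052 · 1/16384 = 1764763/4096.
Numerically: E[X] ≈ 430.850342.

E[X] = C(44,6)·2^(1−C(6,2)) = 1764763/4096 ≈ 430.850342.


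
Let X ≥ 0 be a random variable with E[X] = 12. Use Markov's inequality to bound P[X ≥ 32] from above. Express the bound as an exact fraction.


μ = E[X] = 12, a = 32.
Markov: P[X ≥ 32] ≤ μ/a = (12)/32 = 3/8.
Numerically: ≈ 0.3750.
(Since a = 32 > μ = 12.0000, the bound 3/8 is < 1 and informative.)

P[X ≥ 32] ≤ 3/8 ≈ 0.3750.


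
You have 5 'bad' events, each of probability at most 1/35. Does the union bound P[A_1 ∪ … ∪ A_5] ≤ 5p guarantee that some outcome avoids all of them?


Union bound: P[∪_{i=1}^{5} A_i] ≤ Σ_i P[A_i] ≤ 5·p = 5·(1/35) = 1/7.
Numerically: 1/7 ≈ 0.1429.
Is 1/7 < 1? YES.
Since P[∪ A_i] ≤ 1/7 < 1, the complement has P[∩ A_i^c] ≥ 1 − 1/7 = 6/7 > 0, so some outcome avoids every A_i.

5·p = 1/7 ≈ 0.1429; existence CERTIFIED by the union bound.


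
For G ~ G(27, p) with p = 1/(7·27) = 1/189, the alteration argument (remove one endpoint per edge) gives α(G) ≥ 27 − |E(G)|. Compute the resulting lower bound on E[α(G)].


E[|E(G)|] = C(27, 2)·p = 351 · (1/189) = 13/7.
E[α(G)] ≥ n − E[|E(G)|] = 27 − 13/7 = 176/7.
Numerically: ≈ 25.143.
(This is only a lower bound; the true E[α(G)] may be larger.)

E[α(G)] ≥ 176/7 ≈ 25.143.


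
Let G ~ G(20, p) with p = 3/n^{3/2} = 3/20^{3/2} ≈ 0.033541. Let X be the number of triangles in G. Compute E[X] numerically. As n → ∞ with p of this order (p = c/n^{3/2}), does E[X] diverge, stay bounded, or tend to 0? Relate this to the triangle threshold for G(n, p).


Number of potential triangles: C(20, 3) = 1140.
Each occurs with probability p³ ≈ (0.033541)³ ≈ 3.77336471e-05.
By linearity: E[X] = C(20, 3)·p³ ≈ 1140 · 3.77336471e-05 ≈ 0.043016.
Since α = 3/2 > 1, p = c/n^{3/2} = o(1/n) is below the triangle threshold p ~ 1/n. Asymptotically E[X] ~ (c³/6)·n^{3(1−α)} = (3³/6)·n^{-1.5} → 0, so by Markov's inequality G has no triangles w.h.p.

E[X] ≈ 0.043016; in regime p = Θ(1/n^{3/2}) E[X] tends to 0 (below the triangle threshold p ~ 1/n).


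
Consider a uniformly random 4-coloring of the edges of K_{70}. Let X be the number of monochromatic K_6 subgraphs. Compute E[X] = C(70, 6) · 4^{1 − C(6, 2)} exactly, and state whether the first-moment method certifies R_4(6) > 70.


E[X] = C(70, 6) · 4^{1 − 15} = 131115985 · 4^{−14} = 131115985/268435456.
As a reduced fraction: E[X] = 131115985/268435456 ≈ 0.4884451.
Is E[X] < 1? YES.
Since E[X] < 1, there exists a 4-coloring of K_{70} with no monochromatic K_6; hence R_4(6) > 70.

E[X] = 131115985/268435456 ≈ 0.4884451; E[X] < 1, so R_4(6) > 70.


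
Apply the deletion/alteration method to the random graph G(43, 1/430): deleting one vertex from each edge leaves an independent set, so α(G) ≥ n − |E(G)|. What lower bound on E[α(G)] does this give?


E[|E(G)|] = C(43, 2)·p = 903 · (1/430) = 21/10.
E[α(G)] ≥ n − E[|E(G)|] = 43 − 21/10 = 409/10.
Numerically: ≈ 40.90000.
(This is only a lower bound; the true E[α(G)] may be larger.)

E[α(G)] ≥ 409/10 ≈ 40.90000.


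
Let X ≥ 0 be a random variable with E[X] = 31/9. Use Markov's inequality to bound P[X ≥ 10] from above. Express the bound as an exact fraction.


μ = E[X] = 31/9, a = 10.
Markov: P[X ≥ 10] ≤ μ/a = (31/9)/10 = 31/90.
Numerically: ≈ 0.34444.
(Since a = 10 > μ = 3.44444, the bound 31/90 is < 1 and informative.)

P[X ≥ 10] ≤ 31/90 ≈ 0.34444.


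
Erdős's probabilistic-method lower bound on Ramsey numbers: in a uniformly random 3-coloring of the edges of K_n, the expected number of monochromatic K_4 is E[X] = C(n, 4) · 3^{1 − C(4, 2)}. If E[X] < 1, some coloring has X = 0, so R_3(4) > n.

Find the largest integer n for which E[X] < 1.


We need C(n, 4) · 3^{1 − 6} < 1, i.e. C(n, 4) < 3^{6 − 1} = 243.
Check values of n near the boundary:
  n = 6: C(6, 4) = 15; 15 < 243? YES
  n = 7: C(7, 4) = 35; 35 < 243? YES
  n = 8: C(8, 4) = 70; 70 < 243? YES
  n = 9: C(9, 4) = 126; 126 < 243? YES
  n = 10: C(10, 4) = 210; 210 < 243? YES
  n = 11: C(11, 4) = 330; 330 < 243? NO
  n = 12: C(12, 4) = 495; 495 < 243? NO
The largest n with C(n, 4) < 243 is n = 10 (where E[X] = 70/81 ≈ 0.864). Hence R_3(4) > 10, i.e. R_3(4) ≥ 11.

Largest n = 10; hence R_3(4) > 10.


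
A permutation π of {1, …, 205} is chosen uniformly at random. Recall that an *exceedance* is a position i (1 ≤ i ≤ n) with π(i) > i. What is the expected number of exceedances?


Write X = Σ_{i=1}^{205} X_i, where X_i = 1_{π(i) > i}.
For each fixed i, π(i) is uniform over {1, …, 205} (marginal of a uniform permutation), so P[π(i) > i] = (n − i)/n. Summing: Σ_{i=1}^{205} (n − i)/n = (0 + 1 + … + 204)/205 = 205(205 − 1)/(2·205) = (205 − 1)/2.
Hence E[X] = Σ_{i=1}^{205} (205 − i)/205 = 102 ≈ 102.0000.

E[X] = 102 = 102.0000.


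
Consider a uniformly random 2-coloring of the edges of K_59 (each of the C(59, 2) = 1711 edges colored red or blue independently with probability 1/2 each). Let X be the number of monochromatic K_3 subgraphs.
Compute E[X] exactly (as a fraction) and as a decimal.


Let X = Σ_S X_S over the C(59, 3) = 32509 subsets S of size 3, where X_S = 1 if the K_3 on S is monochromatic.
For a fixed S, the K_3 on S has C(3, 2) = 3 edges. P[all 3 edges red] = (1/2)^3, and likewise for blue, so P[monochromatic] = 2·(1/2)^3 = 2^{1 − 3} = 1/4.
By linearity: E[X] = C(59, 3) · 2^{1 − 3} = 32509 · 1/4 = 32509/4.
Numerically: E[X] ≈ 8127.250.

E[X] = C(59,3)·2^(1−C(3,2)) = 32509/4 ≈ 8127.250.


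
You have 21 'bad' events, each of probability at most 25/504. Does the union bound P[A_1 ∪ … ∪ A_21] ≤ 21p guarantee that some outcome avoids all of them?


Union bound: P[∪_{i=1}^{21} A_i] ≤ Σ_i P[A_i] ≤ 21·p = 21·(25/504) = 25/24.
Numerically: 25/24 ≈ 1.042.
Is 25/24 < 1? NO.
Since the bound 25/24 is ≥ 1, the union bound is uninformative here; it does NOT by itself certify existence.

21·p = 25/24 ≈ 1.042; existence NOT certified by the union bound.


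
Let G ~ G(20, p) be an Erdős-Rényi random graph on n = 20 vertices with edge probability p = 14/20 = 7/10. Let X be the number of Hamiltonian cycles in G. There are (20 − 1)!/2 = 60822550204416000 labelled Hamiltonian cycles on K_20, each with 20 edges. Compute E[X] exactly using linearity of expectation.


K_20 has (20 − 1)!/2 = 60822550204416000 labelled Hamiltonian cycles.
For each such Hamiltonian cycle H, let X_H = 1 if all 20 edges of H are present in G. Then P[X_H = 1] = p^{20} = (7/10)^{20} = 79792266297612001/100000000000000000000.
Summing the indicators: E[X] = Σ_H E[X_H] = 60822550204416000 · p^{20} = 60822550204416000 · 79792266297612001/100000000000000000000 = 1184855742873690605203907421/24414062500000.
Numerically: E[X] ≈ 4.8532e+13.

E[X] = 60822550204416000 · (7/10)^{20} = 1184855742873690605203907421/24414062500000 ≈ 4.8532e+13.


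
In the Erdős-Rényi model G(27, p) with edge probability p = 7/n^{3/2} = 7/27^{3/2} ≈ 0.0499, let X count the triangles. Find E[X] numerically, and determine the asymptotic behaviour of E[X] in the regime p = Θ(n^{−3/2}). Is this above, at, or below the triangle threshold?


Number of potential triangles: C(27, 3) = 2925.
Each occurs with probability p³ ≈ (0.0499)³ ≈ 1.24210e-04.
By linearity: E[X] = C(27, 3)·p³ ≈ 2925 · 1.24210e-04 ≈ 0.363.
Since α = 3/2 > 1, p = c/n^{3/2} = o(1/n) is below the triangle threshold p ~ 1/n. Asymptotically E[X] ~ (c³/6)·n^{3(1−α)} = (7³/6)·n^{-1.5} → 0, so by Markov's inequality G has no triangles w.h.p.

E[X] ≈ 0.363; in regime p = Θ(1/n^{3/2}) E[X] tends to 0 (below the triangle threshold p ~ 1/n).


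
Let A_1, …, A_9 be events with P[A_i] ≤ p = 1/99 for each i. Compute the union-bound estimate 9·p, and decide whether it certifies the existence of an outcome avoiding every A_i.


Union bound: P[∪_{i=1}^{9} A_i] ≤ Σ_i P[A_i] ≤ 9·p = 9·(1/99) = 1/11.
Numerically: 1/11 ≈ 0.0909091.
Is 1/11 < 1? YES.
Since P[∪ A_i] ≤ 1/11 < 1, the complement has P[∩ A_i^c] ≥ 1 − 1/11 = 10/11 > 0, so some outcome avoids every A_i.

9·p = 1/11 ≈ 0.0909091; existence CERTIFIED by the union bound.


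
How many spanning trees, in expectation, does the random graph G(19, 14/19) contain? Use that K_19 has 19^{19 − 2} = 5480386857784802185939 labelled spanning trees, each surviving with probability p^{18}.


K_19 has 19^{19 − 2} = 5480386857784802185939 labelled spanning trees.
For each such spanning tree H, let X_H = 1 if all 18 edges of H are present in G. Then P[X_H = 1] = p^{18} = (14/19)^{18} = 426878854210636742656/104127350297911241532841.
By linearity: E[X] = Σ_H E[X_H] = 5480386857784802185939 · p^{18} = 5480386857784802185939 · 426878854210636742656/104127350297911241532841 = 426878854210636742656/19.
Numerically: E[X] ≈ 2.24673e+19.

E[X] = 5480386857784802185939 · (14/19)^{18} = 426878854210636742656/19 ≈ 2.24673e+19.


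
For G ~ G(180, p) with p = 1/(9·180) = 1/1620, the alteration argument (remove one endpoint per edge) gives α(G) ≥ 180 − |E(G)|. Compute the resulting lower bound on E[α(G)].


E[|E(G)|] = C(180, 2)·p = 16110 · (1/1620) = 179/18.
E[α(G)] ≥ n − E[|E(G)|] = 180 − 179/18 = 3061/18.
Numerically: ≈ 170.0556.
(This is only a lower bound; the true E[α(G)] may be larger.)

E[α(G)] ≥ 3061/18 ≈ 170.0556.


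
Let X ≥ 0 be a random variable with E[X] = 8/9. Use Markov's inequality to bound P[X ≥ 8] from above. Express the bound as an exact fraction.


μ = E[X] = 8/9, a = 8.
Markov: P[X ≥ 8] ≤ μ/a = (8/9)/8 = 1/9.
Numerically: ≈ 0.1111.
(Since a = 8 > μ = 0.8889, the bound 1/9 is < 1 and informative.)

P[X ≥ 8] ≤ 1/9 ≈ 0.1111.


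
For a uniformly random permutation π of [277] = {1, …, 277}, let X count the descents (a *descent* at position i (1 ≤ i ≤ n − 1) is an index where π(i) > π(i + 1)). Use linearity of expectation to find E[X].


Write X = Σ X_I over i = 1, …, 276, with X_I the indicator of one descent.
There are 276 indicators.
For each fixed i, the pair (π(i), π(i+1)) is a uniformly random ordered pair of distinct values from {1, …, 277}; by symmetry P[π(i) > π(i+1)] = 1/2.
By linearity: E[X] = 276 · (1/2) = (277 − 1) · (1/2) = 138 ≈ 138.00000.

E[X] = 138 = 138.00000.


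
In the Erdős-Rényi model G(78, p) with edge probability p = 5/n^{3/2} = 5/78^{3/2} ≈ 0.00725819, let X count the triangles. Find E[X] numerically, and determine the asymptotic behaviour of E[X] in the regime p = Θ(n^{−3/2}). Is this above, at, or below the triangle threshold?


Number of potential triangles: C(78, 3) = 76076.
Each occurs with probability p³ ≈ (0.00725819)³ ≈ 3.82370431e-07.
By linearity: E[X] = C(78, 3)·p³ ≈ 76076 · 3.82370431e-07 ≈ 0.029089.
Since α = 3/2 > 1, p = c/n^{3/2} = o(1/n) is below the triangle threshold p ~ 1/n. Asymptotically E[X] ~ (c³/6)·n^{3(1−α)} = (5³/6)·n^{-1.5} → 0, so by Markov's inequality G has no triangles w.h.p.

E[X] ≈ 0.029089; in regime p = Θ(1/n^{3/2}) E[X] tends to 0 (below the triangle threshold p ~ 1/n).


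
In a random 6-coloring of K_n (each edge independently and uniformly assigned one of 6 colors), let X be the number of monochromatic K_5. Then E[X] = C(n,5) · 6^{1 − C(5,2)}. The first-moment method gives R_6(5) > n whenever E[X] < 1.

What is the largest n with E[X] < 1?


We need C(n, 5) · 6^{1 − 10} < 1, i.e. C(n, 5) < 6^{10 − 1} = 10077696.
Check values of n near the boundary:
  n = 65: C(65, 5) = 8259888; 8259888 < 10077696? YES
  n = 66: C(66, 5) = 8936928; 8936928 < 10077696? YES
  n = 67: C(67, 5) = 9657648; 9657648 < 10077696? YES
  n = 68: C(68, 5) = 10424128; 10424128 < 10077696? NO
The largest n with C(n, 5) < 10077696 is n = 67 (where E[X] = 67067/69984 ≈ 0.958319). Hence R_6(5) > 67, i.e. R_6(5) ≥ 68.

Largest n = 67; hence R_6(5) > 67.


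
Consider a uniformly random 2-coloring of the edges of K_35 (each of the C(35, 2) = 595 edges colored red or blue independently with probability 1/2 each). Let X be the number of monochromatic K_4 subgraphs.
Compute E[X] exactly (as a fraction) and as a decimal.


Let X = Σ_S X_S over the C(35, 4) = 52360 subsets S of size 4, where X_S = 1 if the K_4 on S is monochromatic.
For a fixed S, the K_4 on S has C(4, 2) = 6 edges. P[all 6 edges red] = (1/2)^6, and likewise for blue, so P[monochromatic] = 2·(1/2)^6 = 2^{1 − 6} = 1/32.
By linearity of expectation: E[X] = C(35, 4) · 2^{1 − 6} = 52360 · 1/32 = 6545/4.
Numerically: E[X] ≈ 1636.2500.

E[X] = C(35,4)·2^(1−C(4,2)) = 6545/4 ≈ 1636.2500.


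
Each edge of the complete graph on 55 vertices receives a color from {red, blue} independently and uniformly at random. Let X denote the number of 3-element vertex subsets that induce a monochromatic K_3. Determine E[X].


Let X = Σ_S X_S over the C(55, 3) = 26235 subsets S of size 3, where X_S = 1 if the K_3 on S is monochromatic.
For a fixed S, the K_3 on S has C(3, 2) = 3 edges. P[all 3 edges red] = (1/2)^3, and likewise for blue, so P[monochromatic] = 2·(1/2)^3 = 2^{1 − 3} = 1/4.
By linearity of expectation: E[X] = C(55, 3) · 2^{1 − 3} = 26235 · 1/4 = 26235/4.
Numerically: E[X] ≈ 6558.7500.

E[X] = C(55,3)·2^(1−C(3,2)) = 26235/4 ≈ 6558.7500.


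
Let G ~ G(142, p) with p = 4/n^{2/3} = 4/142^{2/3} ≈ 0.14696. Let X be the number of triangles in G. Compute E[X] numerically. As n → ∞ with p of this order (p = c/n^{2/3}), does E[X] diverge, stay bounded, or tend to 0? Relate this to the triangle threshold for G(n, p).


Number of potential triangles: C(142, 3) = 467180.
Each occurs with probability p³ ≈ (0.14696)³ ≈ 3.1739734e-03.
By linearity: E[X] = C(142, 3)·p³ ≈ 467180 · 3.1739734e-03 ≈ 1482.81690.
Since α = 2/3 < 1, p = c/n^{2/3} ≫ 1/n is above the triangle threshold p ~ 1/n. Asymptotically E[X] ~ (c³/6)·n^{3(1−α)} = (4³/6)·n^{1} → ∞; triangles are abundant w.h.p.

E[X] ≈ 1482.81690; in regime p = Θ(1/n^{2/3}) E[X] diverges (above the triangle threshold p ~ 1/n).


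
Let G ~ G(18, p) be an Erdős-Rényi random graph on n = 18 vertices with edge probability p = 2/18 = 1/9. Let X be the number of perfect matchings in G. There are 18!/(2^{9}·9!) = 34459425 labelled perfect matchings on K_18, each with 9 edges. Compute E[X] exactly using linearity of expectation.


K_18 has 18!/(2^{9}·9!) = 34459425 labelled perfect matchings.
For each such perfect matching H, let X_H = 1 if all 9 edges of H are present in G. Then P[X_H = 1] = p^{9} = (1/9)^{9} = 1/387420489.
By linearity: E[X] = Σ_H E[X_H] = 34459425 · p^{9} = 34459425 · 1/387420489 = 425425/4782969.
Numerically: E[X] ≈ 0.08895.

E[X] = 34459425 · (1/9)^{9} = 425425/4782969 ≈ 0.08895.


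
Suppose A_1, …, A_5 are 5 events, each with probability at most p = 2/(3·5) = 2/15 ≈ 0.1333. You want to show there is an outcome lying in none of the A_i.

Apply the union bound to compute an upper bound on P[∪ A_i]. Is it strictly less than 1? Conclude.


Union bound: P[∪_{i=1}^{5} A_i] ≤ Σ_i P[A_i] ≤ 5·p = 5·(2/15) = 2/3.
Numerically: 2/3 ≈ 0.6667.
Is 2/3 < 1? YES.
Since P[∪ A_i] ≤ 2/3 < 1, the complement has P[∩ A_i^c] ≥ 1 − 2/3 = 1/3 > 0, so some outcome avoids every A_i.

5·p = 2/3 ≈ 0.6667; existence CERTIFIED by the union bound.


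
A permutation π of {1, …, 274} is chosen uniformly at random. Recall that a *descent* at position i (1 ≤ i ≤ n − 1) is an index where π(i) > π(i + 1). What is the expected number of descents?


Write X = Σ X_I over i = 1, …, 273, with X_I the indicator of one descent.
There are 273 indicators.
For each fixed i, the pair (π(i), π(i+1)) is a uniformly random ordered pair of distinct values from {1, …, 274}; by symmetry P[π(i) > π(i+1)] = 1/2.
By linearity: E[X] = 273 · (1/2) = (274 − 1) · (1/2) = 273/2 ≈ 136.50000.

E[X] = 273/2 = 136.50000.


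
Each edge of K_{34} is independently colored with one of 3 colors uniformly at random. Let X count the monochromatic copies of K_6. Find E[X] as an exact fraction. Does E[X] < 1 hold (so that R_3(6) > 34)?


E[X] = C(34, 6) · 3^{1 − 15} = 1344904 · 3^{−14} = 1344904/4782969.
As a reduced fraction: E[X] = 1344904/4782969 ≈ 0.281186.
Is E[X] < 1? YES.
Since E[X] < 1, there exists a 3-coloring of K_{34} with no monochromatic K_6; hence R_3(6) > 34.

E[X] = 1344904/4782969 ≈ 0.281186; E[X] < 1, so R_3(6) > 34.


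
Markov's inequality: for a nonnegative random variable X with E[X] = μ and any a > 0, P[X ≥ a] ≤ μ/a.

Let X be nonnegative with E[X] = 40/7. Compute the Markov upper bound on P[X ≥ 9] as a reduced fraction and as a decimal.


μ = E[X] = 40/7, a = 9.
Markov: P[X ≥ 9] ≤ μ/a = (40/7)/9 = 40/63.
Numerically: ≈ 0.63492.
(Since a = 9 > μ = 5.71429, the bound 40/63 is < 1 and informative.)

P[X ≥ 9] ≤ 40/63 ≈ 0.63492.


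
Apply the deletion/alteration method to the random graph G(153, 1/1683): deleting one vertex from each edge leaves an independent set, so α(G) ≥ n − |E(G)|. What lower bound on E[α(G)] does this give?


E[|E(G)|] = C(153, 2)·p = 11628 · (1/1683) = 76/11.
E[α(G)] ≥ n − E[|E(G)|] = 153 − 76/11 = 1607/11.
Numerically: ≈ 146.09091.
(This is only a lower bound; the true E[α(G)] may be larger.)

E[α(G)] ≥ 1607/11 ≈ 146.09091.


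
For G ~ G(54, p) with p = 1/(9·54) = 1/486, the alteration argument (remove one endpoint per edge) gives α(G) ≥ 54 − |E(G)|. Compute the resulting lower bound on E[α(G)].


E[|E(G)|] = C(54, 2)·p = 1431 · (1/486) = 53/18.
E[α(G)] ≥ n − E[|E(G)|] = 54 − 53/18 = 919/18.
Numerically: ≈ 51.055556.
(This is only a lower bound; the true E[α(G)] may be larger.)

E[α(G)] ≥ 919/18 ≈ 51.055556.


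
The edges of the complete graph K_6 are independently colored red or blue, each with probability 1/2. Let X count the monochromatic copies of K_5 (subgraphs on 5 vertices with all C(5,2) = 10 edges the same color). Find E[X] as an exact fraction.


Let X = Σ_S X_S over the C(6, 5) = 6 subsets S of size 5, where X_S = 1 if the K_5 on S is monochromatic.
For a fixed S, the K_5 on S has C(5, 2) = 10 edges. P[all 10 edges red] = (1/2)^10, and likewise for blue, so P[monochromatic] = 2·(1/2)^10 = 2^{1 − 10} = 1/512.
Summing: E[X] = C(6, 5) · 2^{1 − 10} = 6 · 1/512 = 3/256.
Numerically: E[X] ≈ 0.012.

E[X] = C(6,5)·2^(1−C(5,2)) = 3/256 ≈ 0.012.


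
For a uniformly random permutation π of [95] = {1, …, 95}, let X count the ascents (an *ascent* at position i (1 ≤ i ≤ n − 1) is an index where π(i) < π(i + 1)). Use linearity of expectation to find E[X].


Write X = Σ X_I over i = 1, …, 94, with X_I the indicator of one ascent.
There are 94 indicators.
For each fixed i, the pair (π(i), π(i+1)) is a uniformly random ordered pair of distinct values from {1, …, 95}; by symmetry P[π(i) < π(i+1)] = 1/2.
By linearity: E[X] = 94 · (1/2) = (95 − 1) · (1/2) = 47 ≈ 47.00000.

E[X] = 47 = 47.00000.


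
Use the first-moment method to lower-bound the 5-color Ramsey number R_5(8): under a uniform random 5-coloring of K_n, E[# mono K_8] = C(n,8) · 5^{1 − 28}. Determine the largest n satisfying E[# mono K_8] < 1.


We need C(n, 8) · 5^{1 − 28} < 1, i.e. C(n, 8) < 5^{28 − 1} = 7450580596923828125.
Check values of n near the boundary:
  n = 860: C(860, 8) = 7182671140665308145; 7182671140665308145 < 7450580596923828125? YES
  n = 861: C(861, 8) = 7250034996615275865; 7250034996615275865 < 7450580596923828125? YES
  n = 862: C(862, 8) = 7317951015318931845; 7317951015318931845 < 7450580596923828125? YES
  n = 863: C(863, 8) = 7386423071602617757; 7386423071602617757 < 7450580596923828125? YES
  n = 864: C(864, 8) = 7455455062926006708; 7455455062926006708 < 7450580596923828125? NO
The largest n with C(n, 8) < 7450580596923828125 is n = 863 (where E[X] = 7386423071602617757/7450580596923828125 ≈ 0.9914). Hence R_5(8) > 863, i.e. R_5(8) ≥ 864.

Largest n = 863; hence R_5(8) > 863.


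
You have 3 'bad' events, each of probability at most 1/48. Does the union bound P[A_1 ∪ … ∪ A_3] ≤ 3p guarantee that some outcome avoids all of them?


Union bound: P[∪_{i=1}^{3} A_i] ≤ Σ_i P[A_i] ≤ 3·p = 3·(1/48) = 1/16.
Numerically: 1/16 ≈ 0.062500.
Is 1/16 < 1? YES.
Since P[∪ A_i] ≤ 1/16 < 1, the complement has P[∩ A_i^c] ≥ 1 − 1/16 = 15/16 > 0, so some outcome avoids every A_i.

3·p = 1/16 ≈ 0.062500; existence CERTIFIED by the union bound.


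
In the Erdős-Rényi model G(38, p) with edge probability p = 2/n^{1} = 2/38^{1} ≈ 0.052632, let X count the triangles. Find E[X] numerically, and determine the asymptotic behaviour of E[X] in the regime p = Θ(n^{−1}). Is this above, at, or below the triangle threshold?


Number of potential triangles: C(38, 3) = 8436.
Each occurs with probability p³ ≈ (0.052632)³ ≈ 1.4579385e-04.
By linearity: E[X] = C(38, 3)·p³ ≈ 8436 · 1.4579385e-04 ≈ 1.22992.
Here α = 1, so p = 2/n is exactly at the triangle threshold p ~ 1/n. Asymptotically E[X] → c³/6 = 2³/6 = 4/3 ≈ 1.33333, a bounded constant. In this regime the triangle count is asymptotically Poisson(c³/6).

E[X] ≈ 1.22992; in regime p = Θ(1/n^{1}) E[X] stays bounded (at the triangle threshold p ~ 1/n).


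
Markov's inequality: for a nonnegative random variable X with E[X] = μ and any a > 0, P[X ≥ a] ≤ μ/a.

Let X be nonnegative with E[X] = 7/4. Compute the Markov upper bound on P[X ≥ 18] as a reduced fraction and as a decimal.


μ = E[X] = 7/4, a = 18.
Markov: P[X ≥ 18] ≤ μ/a = (7/4)/18 = 7/72.
Numerically: ≈ 0.097222.
(Since a = 18 > μ = 1.750000, the bound 7/72 is < 1 and informative.)

P[X ≥ 18] ≤ 7/72 ≈ 0.097222.


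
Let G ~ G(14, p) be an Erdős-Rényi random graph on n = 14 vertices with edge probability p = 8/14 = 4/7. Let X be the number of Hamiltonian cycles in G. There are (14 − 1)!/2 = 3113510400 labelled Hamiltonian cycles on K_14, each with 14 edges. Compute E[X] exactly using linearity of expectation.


K_14 has (14 − 1)!/2 = 3113510400 labelled Hamiltonian cycles.
For each such Hamiltonian cycle H, let X_H = 1 if all 14 edges of H are present in G. Then P[X_H = 1] = p^{14} = (4/7)^{14} = 268435456/678223072849.
By linearity: E[X] = Σ_H E[X_H] = 3113510400 · p^{14} = 3113510400 · 268435456/678223072849 = 119396654854963200/96889010407.
Numerically: E[X] ≈ 1.2323e+06.

E[X] = 3113510400 · (4/7)^{14} = 119396654854963200/96889010407 ≈ 1.2323e+06.


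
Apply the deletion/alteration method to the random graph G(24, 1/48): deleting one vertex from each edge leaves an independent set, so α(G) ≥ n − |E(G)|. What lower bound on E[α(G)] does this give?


E[|E(G)|] = C(24, 2)·p = 276 · (1/48) = 23/4.
E[α(G)] ≥ n − E[|E(G)|] = 24 − 23/4 = 73/4.
Numerically: ≈ 18.250000.
(This is only a lower bound; the true E[α(G)] may be larger.)

E[α(G)] ≥ 73/4 ≈ 18.250000.


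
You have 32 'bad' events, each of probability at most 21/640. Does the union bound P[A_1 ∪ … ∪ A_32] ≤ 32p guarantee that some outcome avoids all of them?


Union bound: P[∪_{i=1}^{32} A_i] ≤ Σ_i P[A_i] ≤ 32·p = 32·(21/640) = 21/20.
Numerically: 21/20 ≈ 1.0500.
Is 21/20 < 1? NO.
Since the bound 21/20 is ≥ 1, the union bound is uninformative here; it does NOT by itself certify existence.

32·p = 21/20 ≈ 1.0500; existence NOT certified by the union bound.


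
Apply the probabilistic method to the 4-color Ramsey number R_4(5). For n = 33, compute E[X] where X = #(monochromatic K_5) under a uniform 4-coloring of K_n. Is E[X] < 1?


E[X] = C(33, 5) · 4^{1 − 10} = 237336 · 4^{−9} = 237336/262144.
As a reduced fraction: E[X] = 29667/32768 ≈ 0.9054.
Is E[X] < 1? YES.
Since E[X] < 1, there exists a 4-coloring of K_{33} with no monochromatic K_5; hence R_4(5) > 33.

E[X] = 29667/32768 ≈ 0.9054; E[X] < 1, so R_4(5) > 33.
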